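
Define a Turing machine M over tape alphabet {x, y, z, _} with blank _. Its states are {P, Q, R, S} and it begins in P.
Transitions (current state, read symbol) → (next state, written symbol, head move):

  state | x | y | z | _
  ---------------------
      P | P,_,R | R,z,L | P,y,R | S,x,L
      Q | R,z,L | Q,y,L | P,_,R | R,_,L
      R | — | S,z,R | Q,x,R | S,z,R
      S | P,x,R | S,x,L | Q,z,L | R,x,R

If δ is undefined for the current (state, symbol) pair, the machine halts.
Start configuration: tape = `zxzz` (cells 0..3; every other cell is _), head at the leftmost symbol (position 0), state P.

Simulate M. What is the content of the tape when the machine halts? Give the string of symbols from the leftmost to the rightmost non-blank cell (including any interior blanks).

state=P head=0 tape=[z]xzz_   (P,z)→(P,y,R)
state=P head=1 tape=y[x]zz_   (P,x)→(P,_,R)
state=P head=2 tape=y_[z]z_   (P,z)→(P,y,R)
state=P head=3 tape=y_y[z]_   (P,z)→(P,y,R)
state=P head=4 tape=y_yy[_]   (P,_)→(S,x,L)
state=S head=3 tape=y_y[y]x   (S,y)→(S,x,L)
state=S head=2 tape=y_[y]xx   (S,y)→(S,x,L)
state=S head=1 tape=y[_]xxx   (S,_)→(R,x,R)
state=R head=2 tape=yx[x]xx
The non-blank tape span at halt is yxxxx.

yxxxx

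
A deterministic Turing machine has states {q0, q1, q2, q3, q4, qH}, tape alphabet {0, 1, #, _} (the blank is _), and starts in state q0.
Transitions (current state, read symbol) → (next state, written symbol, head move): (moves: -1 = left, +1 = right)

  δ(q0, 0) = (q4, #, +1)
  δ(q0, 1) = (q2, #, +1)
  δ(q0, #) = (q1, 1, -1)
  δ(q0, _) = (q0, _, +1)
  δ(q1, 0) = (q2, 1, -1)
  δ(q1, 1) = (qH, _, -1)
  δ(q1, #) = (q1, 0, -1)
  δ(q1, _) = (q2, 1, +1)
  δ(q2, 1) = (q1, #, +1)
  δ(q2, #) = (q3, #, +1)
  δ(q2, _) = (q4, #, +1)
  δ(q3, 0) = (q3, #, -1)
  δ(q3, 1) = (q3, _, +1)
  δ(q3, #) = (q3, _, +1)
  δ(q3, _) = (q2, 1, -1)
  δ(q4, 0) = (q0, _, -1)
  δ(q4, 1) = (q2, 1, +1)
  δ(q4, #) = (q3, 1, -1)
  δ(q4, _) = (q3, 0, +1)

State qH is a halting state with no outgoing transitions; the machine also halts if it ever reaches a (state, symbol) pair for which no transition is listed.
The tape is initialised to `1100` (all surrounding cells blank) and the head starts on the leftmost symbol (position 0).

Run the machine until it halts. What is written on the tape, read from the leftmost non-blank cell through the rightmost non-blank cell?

q0 | [1]100____   read 1 → write #, move +1, go to q2
q2 | #[1]00____   read 1 → write #, move +1, go to q1
q1 | ##[0]0____   read 0 → write 1, move -1, go to q2
q2 | #[#]10____   read # → write #, move +1, go to q3
q3 | ##[1]0____   read 1 → write _, move +1, go to q3
q3 | ##_[0]____   read 0 → write #, move -1, go to q3
q3 | ##[_]#____   read _ → write 1, move -1, go to q2
q2 | #[#]1#____   read # → write #, move +1, go to q3
q3 | ##[1]#____   read 1 → write _, move +1, go to q3
q3 | ##_[#]____   read # → write _, move +1, go to q3
q3 | ##__[_]___   read _ → write 1, move -1, go to q2
q2 | ##_[_]1___   read _ → write #, move +1, go to q4
q4 | ##_#[1]___   read 1 → write 1, move +1, go to q2
q2 | ##_#1[_]__   read _ → write #, move +1, go to q4
q4 | ##_#1#[_]_   read _ → write 0, move +1, go to q3
q3 | ##_#1#0[_]   read _ → write 1, move -1, go to q2
q2 | ##_#1#[0]1
The non-blank tape span at halt is ##_#1#01.

##_#1#01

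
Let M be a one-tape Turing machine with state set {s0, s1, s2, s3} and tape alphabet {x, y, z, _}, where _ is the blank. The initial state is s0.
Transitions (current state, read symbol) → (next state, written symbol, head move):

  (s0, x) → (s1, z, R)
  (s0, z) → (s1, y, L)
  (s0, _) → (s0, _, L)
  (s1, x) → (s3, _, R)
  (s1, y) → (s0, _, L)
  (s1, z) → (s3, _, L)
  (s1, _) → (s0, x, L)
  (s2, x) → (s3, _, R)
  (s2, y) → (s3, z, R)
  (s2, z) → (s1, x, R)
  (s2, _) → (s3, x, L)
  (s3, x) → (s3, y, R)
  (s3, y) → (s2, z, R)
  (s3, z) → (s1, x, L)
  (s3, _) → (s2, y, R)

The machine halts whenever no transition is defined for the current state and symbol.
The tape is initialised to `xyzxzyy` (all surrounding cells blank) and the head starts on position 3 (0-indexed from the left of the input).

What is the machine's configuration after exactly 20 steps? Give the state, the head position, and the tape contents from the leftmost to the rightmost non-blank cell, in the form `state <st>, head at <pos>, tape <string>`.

state s1, head at 3, tape yyyxxxx

s0 | xyz[x]zyy_   read x → write z, move R, go to s1
s1 | xyzz[z]yy_   read z → write _, move L, go to s3
s3 | xyz[z]_yy_   read z → write x, move L, go to s1
s1 | xy[z]x_yy_   read z → write _, move L, go to s3
s3 | x[y]_x_yy_   read y → write z, move R, go to s2
s2 | xz[_]x_yy_   read _ → write x, move L, go to s3
s3 | x[z]xx_yy_   read z → write x, move L, go to s1
s1 | [x]xxx_yy_   read x → write _, move R, go to s3
s3 | _[x]xx_yy_   read x → write y, move R, go to s3
s3 | _y[x]x_yy_   read x → write y, move R, go to s3
s3 | _yy[x]_yy_   read x → write y, move R, go to s3
s3 | _yyy[_]yy_   read _ → write y, move R, go to s2
s2 | _yyyy[y]y_   read y → write z, move R, go to s3
s3 | _yyyyz[y]_   read y → write z, move R, go to s2
s2 | _yyyyzz[_]   read _ → write x, move L, go to s3
s3 | _yyyyz[z]x   read z → write x, move L, go to s1
s1 | _yyyy[z]xx   read z → write _, move L, go to s3
s3 | _yyy[y]_xx   read y → write z, move R, go to s2
s2 | _yyyz[_]xx   read _ → write x, move L, go to s3
s3 | _yyy[z]xxx   read z → write x, move L, go to s1
s1 | _yy[y]xxxx
After 20 steps: state s1, head at 3, tape yyyxxxx.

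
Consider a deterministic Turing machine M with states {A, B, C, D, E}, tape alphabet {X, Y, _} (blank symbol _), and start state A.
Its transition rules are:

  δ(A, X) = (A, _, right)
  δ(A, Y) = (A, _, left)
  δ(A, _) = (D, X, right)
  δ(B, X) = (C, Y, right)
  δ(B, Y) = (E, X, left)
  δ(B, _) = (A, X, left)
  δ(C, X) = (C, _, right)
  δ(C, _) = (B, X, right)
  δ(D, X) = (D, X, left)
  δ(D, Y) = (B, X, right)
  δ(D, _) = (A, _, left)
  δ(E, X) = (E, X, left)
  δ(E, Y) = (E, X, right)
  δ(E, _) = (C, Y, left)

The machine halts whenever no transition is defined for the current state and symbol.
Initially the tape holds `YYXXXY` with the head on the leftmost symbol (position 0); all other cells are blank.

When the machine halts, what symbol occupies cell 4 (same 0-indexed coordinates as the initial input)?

_

state=A head=0 tape=_[Y]YXXXY   (A,Y)→(A,_,left)
state=A head=-1 tape=[_]_YXXXY   (A,_)→(D,X,right)
state=D head=0 tape=X[_]YXXXY   (D,_)→(A,_,left)
state=A head=-1 tape=[X]_YXXXY   (A,X)→(A,_,right)
state=A head=0 tape=_[_]YXXXY   (A,_)→(D,X,right)
state=D head=1 tape=_X[Y]XXXY   (D,Y)→(B,X,right)
state=B head=2 tape=_XX[X]XXY   (B,X)→(C,Y,right)
state=C head=3 tape=_XXY[X]XY   (C,X)→(C,_,right)
state=C head=4 tape=_XXY_[X]Y   (C,X)→(C,_,right)
state=C head=5 tape=_XXY__[Y]
Cell 4 holds _ when M halts.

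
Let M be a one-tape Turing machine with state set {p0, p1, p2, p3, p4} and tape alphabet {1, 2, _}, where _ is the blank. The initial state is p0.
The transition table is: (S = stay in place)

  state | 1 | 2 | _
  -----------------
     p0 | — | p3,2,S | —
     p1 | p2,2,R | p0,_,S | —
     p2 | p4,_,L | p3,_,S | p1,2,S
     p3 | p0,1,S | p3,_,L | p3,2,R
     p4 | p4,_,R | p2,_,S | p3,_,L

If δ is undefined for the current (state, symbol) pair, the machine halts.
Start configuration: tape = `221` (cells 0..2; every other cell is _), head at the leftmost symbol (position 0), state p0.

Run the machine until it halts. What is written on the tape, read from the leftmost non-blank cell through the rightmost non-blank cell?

state=p0 head=0 tape=__[2]21   (p0,2)→(p3,2,S)
state=p3 head=0 tape=__[2]21   (p3,2)→(p3,_,L)
state=p3 head=-1 tape=_[_]_21   (p3,_)→(p3,2,R)
state=p3 head=0 tape=_2[_]21   (p3,_)→(p3,2,R)
state=p3 head=1 tape=_22[2]1   (p3,2)→(p3,_,L)
state=p3 head=0 tape=_2[2]_1   (p3,2)→(p3,_,L)
state=p3 head=-1 tape=_[2]__1   (p3,2)→(p3,_,L)
state=p3 head=-2 tape=[_]___1   (p3,_)→(p3,2,R)
state=p3 head=-1 tape=2[_]__1   (p3,_)→(p3,2,R)
state=p3 head=0 tape=22[_]_1   (p3,_)→(p3,2,R)
state=p3 head=1 tape=222[_]1   (p3,_)→(p3,2,R)
state=p3 head=2 tape=2222[1]   (p3,1)→(p0,1,S)
state=p0 head=2 tape=2222[1]
The non-blank tape span at halt is 22221.

22221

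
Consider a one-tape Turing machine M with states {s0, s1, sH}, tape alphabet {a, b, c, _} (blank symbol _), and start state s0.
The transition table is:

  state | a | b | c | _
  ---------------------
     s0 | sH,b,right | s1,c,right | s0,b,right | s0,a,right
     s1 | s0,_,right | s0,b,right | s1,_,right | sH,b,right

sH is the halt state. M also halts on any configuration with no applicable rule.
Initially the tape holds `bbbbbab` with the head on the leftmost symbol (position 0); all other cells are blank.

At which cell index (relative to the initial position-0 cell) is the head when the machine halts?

8

s0 | [b]bbbbab__   read b → write c, move right, go to s1
s1 | c[b]bbbab__   read b → write b, move right, go to s0
s0 | cb[b]bbab__   read b → write c, move right, go to s1
s1 | cbc[b]bab__   read b → write b, move right, go to s0
s0 | cbcb[b]ab__   read b → write c, move right, go to s1
s1 | cbcbc[a]b__   read a → write _, move right, go to s0
s0 | cbcbc_[b]__   read b → write c, move right, go to s1
s1 | cbcbc_c[_]_   read _ → write b, move right, go to sH
sH | cbcbc_cb[_]
At halt the head is at cell 8.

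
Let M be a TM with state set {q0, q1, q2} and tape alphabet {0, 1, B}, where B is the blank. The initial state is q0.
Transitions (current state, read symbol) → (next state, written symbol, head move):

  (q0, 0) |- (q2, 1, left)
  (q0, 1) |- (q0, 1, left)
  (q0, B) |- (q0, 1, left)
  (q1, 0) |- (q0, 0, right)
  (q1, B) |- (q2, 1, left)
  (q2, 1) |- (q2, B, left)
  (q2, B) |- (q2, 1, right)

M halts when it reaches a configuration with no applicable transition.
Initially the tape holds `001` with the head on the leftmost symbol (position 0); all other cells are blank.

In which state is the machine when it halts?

q2

state=q0 head=0 tape=BB[0]01   (q0,0)→(q2,1,left)
state=q2 head=-1 tape=B[B]101   (q2,B)→(q2,1,right)
state=q2 head=0 tape=B1[1]01   (q2,1)→(q2,B,left)
state=q2 head=-1 tape=B[1]B01   (q2,1)→(q2,B,left)
state=q2 head=-2 tape=[B]BB01   (q2,B)→(q2,1,right)
state=q2 head=-1 tape=1[B]B01   (q2,B)→(q2,1,right)
state=q2 head=0 tape=11[B]01   (q2,B)→(q2,1,right)
state=q2 head=1 tape=111[0]1
No transition is defined for (q2, 0); M halts in state q2.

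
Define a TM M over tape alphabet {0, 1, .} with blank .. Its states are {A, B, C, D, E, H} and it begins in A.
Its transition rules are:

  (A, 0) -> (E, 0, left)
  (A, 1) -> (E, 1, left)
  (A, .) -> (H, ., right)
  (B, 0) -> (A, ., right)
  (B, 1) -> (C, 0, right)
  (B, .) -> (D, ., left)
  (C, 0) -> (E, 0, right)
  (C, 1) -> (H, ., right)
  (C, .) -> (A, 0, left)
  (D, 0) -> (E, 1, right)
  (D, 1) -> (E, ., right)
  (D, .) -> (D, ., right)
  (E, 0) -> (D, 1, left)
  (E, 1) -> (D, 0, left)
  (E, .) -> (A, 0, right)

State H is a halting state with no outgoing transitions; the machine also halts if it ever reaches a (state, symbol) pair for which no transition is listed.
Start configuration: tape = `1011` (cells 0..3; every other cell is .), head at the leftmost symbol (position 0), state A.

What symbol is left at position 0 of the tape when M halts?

state=A head=0 tape=..[1]011...   (A,1)→(E,1,left)
state=E head=-1 tape=.[.]1011...   (E,.)→(A,0,right)
state=A head=0 tape=.0[1]011...   (A,1)→(E,1,left)
state=E head=-1 tape=.[0]1011...   (E,0)→(D,1,left)
state=D head=-2 tape=[.]11011...   (D,.)→(D,.,right)
state=D head=-1 tape=.[1]1011...   (D,1)→(E,.,right)
state=E head=0 tape=..[1]011...   (E,1)→(D,0,left)
state=D head=-1 tape=.[.]0011...   (D,.)→(D,.,right)
state=D head=0 tape=..[0]011...   (D,0)→(E,1,right)
state=E head=1 tape=..1[0]11...   (E,0)→(D,1,left)
state=D head=0 tape=..[1]111...   (D,1)→(E,.,right)
state=E head=1 tape=...[1]11...   (E,1)→(D,0,left)
state=D head=0 tape=..[.]011...   (D,.)→(D,.,right)
state=D head=1 tape=...[0]11...   (D,0)→(E,1,right)
state=E head=2 tape=...1[1]1...   (E,1)→(D,0,left)
state=D head=1 tape=...[1]01...   (D,1)→(E,.,right)
state=E head=2 tape=....[0]1...   (E,0)→(D,1,left)
state=D head=1 tape=...[.]11...   (D,.)→(D,.,right)
state=D head=2 tape=....[1]1...   (D,1)→(E,.,right)
state=E head=3 tape=.....[1]...   (E,1)→(D,0,left)
state=D head=2 tape=....[.]0...   (D,.)→(D,.,right)
state=D head=3 tape=.....[0]...   (D,0)→(E,1,right)
state=E head=4 tape=.....1[.]..   (E,.)→(A,0,right)
state=A head=5 tape=.....10[.].   (A,.)→(H,.,right)
state=H head=6 tape=.....10.[.]
Cell 0 holds . when M halts.

.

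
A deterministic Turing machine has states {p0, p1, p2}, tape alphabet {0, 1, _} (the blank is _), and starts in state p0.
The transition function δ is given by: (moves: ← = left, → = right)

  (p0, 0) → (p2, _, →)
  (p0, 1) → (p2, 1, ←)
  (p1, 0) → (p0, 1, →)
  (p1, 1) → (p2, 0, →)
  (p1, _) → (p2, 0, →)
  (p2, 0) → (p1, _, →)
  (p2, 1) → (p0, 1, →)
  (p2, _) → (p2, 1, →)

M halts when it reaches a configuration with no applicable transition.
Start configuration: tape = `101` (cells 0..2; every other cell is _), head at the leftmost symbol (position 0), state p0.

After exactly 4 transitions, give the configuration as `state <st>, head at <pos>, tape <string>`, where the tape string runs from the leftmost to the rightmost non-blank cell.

state p2, head at 2, tape 11_1

p0 | _[1]01   read 1 → write 1, move ←, go to p2
p2 | [_]101   read _ → write 1, move →, go to p2
p2 | 1[1]01   read 1 → write 1, move →, go to p0
p0 | 11[0]1   read 0 → write _, move →, go to p2
p2 | 11_[1]
After 4 steps: state p2, head at 2, tape 11_1.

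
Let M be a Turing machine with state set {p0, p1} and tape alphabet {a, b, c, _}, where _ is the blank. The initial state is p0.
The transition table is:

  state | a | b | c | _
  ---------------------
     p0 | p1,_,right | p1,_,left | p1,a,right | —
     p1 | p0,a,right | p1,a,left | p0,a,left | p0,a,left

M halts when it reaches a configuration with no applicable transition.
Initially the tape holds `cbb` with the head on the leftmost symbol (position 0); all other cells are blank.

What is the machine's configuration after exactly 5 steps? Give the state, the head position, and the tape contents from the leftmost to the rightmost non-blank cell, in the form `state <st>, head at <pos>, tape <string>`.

state p1, head at 1, tape a_a

p0 | [c]bb   read c → write a, move right, go to p1
p1 | a[b]b   read b → write a, move left, go to p1
p1 | [a]ab   read a → write a, move right, go to p0
p0 | a[a]b   read a → write _, move right, go to p1
p1 | a_[b]   read b → write a, move left, go to p1
p1 | a[_]a
After 5 steps: state p1, head at 1, tape a_a.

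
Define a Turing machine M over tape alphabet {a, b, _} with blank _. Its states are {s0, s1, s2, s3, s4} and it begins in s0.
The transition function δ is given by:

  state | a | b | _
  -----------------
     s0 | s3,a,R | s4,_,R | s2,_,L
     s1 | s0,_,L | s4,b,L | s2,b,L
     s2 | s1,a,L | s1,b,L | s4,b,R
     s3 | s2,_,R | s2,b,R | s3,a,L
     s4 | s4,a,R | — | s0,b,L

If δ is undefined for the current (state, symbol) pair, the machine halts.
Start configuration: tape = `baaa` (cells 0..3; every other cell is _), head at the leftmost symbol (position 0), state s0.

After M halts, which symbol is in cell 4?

b

state=s0 head=0 tape=[b]aaa___   (s0,b)→(s4,_,R)
state=s4 head=1 tape=_[a]aa___   (s4,a)→(s4,a,R)
state=s4 head=2 tape=_a[a]a___   (s4,a)→(s4,a,R)
state=s4 head=3 tape=_aa[a]___   (s4,a)→(s4,a,R)
state=s4 head=4 tape=_aaa[_]__   (s4,_)→(s0,b,L)
state=s0 head=3 tape=_aa[a]b__   (s0,a)→(s3,a,R)
state=s3 head=4 tape=_aaa[b]__   (s3,b)→(s2,b,R)
state=s2 head=5 tape=_aaab[_]_   (s2,_)→(s4,b,R)
state=s4 head=6 tape=_aaabb[_]   (s4,_)→(s0,b,L)
state=s0 head=5 tape=_aaab[b]b   (s0,b)→(s4,_,R)
state=s4 head=6 tape=_aaab_[b]
Cell 4 holds b when M halts.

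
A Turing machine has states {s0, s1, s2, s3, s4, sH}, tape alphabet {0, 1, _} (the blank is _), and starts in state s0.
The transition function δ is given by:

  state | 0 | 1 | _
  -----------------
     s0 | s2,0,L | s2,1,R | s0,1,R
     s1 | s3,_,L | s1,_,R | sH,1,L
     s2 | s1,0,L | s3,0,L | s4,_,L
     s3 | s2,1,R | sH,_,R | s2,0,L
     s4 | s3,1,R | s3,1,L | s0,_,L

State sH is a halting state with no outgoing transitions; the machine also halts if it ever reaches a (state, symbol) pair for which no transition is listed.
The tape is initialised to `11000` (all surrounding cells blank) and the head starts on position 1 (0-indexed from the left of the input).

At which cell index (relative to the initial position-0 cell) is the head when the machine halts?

-2

state=s0 head=1 tape=____1[1]000   (s0,1)→(s2,1,R)
state=s2 head=2 tape=____11[0]00   (s2,0)→(s1,0,L)
state=s1 head=1 tape=____1[1]000   (s1,1)→(s1,_,R)
state=s1 head=2 tape=____1_[0]00   (s1,0)→(s3,_,L)
state=s3 head=1 tape=____1[_]_00   (s3,_)→(s2,0,L)
state=s2 head=0 tape=____[1]0_00   (s2,1)→(s3,0,L)
state=s3 head=-1 tape=___[_]00_00   (s3,_)→(s2,0,L)
state=s2 head=-2 tape=__[_]000_00   (s2,_)→(s4,_,L)
state=s4 head=-3 tape=_[_]_000_00   (s4,_)→(s0,_,L)
state=s0 head=-4 tape=[_]__000_00   (s0,_)→(s0,1,R)
state=s0 head=-3 tape=1[_]_000_00   (s0,_)→(s0,1,R)
state=s0 head=-2 tape=11[_]000_00   (s0,_)→(s0,1,R)
state=s0 head=-1 tape=111[0]00_00   (s0,0)→(s2,0,L)
state=s2 head=-2 tape=11[1]000_00   (s2,1)→(s3,0,L)
state=s3 head=-3 tape=1[1]0000_00   (s3,1)→(sH,_,R)
state=sH head=-2 tape=1_[0]000_00
At halt the head is at cell -2.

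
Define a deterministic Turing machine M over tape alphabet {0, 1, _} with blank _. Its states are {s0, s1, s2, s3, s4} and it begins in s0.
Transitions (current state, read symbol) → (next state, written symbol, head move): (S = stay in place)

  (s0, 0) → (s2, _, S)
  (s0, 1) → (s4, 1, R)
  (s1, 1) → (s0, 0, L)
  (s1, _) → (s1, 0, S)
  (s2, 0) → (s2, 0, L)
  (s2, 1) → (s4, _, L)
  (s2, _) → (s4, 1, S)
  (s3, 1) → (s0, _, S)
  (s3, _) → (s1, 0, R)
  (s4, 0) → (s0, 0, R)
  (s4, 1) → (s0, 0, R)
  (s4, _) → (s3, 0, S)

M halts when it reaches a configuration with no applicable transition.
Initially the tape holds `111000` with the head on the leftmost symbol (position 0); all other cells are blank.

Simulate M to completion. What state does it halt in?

state=s0 head=0 tape=[1]11000_   (s0,1)→(s4,1,R)
state=s4 head=1 tape=1[1]1000_   (s4,1)→(s0,0,R)
state=s0 head=2 tape=10[1]000_   (s0,1)→(s4,1,R)
state=s4 head=3 tape=101[0]00_   (s4,0)→(s0,0,R)
state=s0 head=4 tape=1010[0]0_   (s0,0)→(s2,_,S)
state=s2 head=4 tape=1010[_]0_   (s2,_)→(s4,1,S)
state=s4 head=4 tape=1010[1]0_   (s4,1)→(s0,0,R)
state=s0 head=5 tape=10100[0]_   (s0,0)→(s2,_,S)
state=s2 head=5 tape=10100[_]_   (s2,_)→(s4,1,S)
state=s4 head=5 tape=10100[1]_   (s4,1)→(s0,0,R)
state=s0 head=6 tape=101000[_]
No transition is defined for (s0, _); M halts in state s0.

s0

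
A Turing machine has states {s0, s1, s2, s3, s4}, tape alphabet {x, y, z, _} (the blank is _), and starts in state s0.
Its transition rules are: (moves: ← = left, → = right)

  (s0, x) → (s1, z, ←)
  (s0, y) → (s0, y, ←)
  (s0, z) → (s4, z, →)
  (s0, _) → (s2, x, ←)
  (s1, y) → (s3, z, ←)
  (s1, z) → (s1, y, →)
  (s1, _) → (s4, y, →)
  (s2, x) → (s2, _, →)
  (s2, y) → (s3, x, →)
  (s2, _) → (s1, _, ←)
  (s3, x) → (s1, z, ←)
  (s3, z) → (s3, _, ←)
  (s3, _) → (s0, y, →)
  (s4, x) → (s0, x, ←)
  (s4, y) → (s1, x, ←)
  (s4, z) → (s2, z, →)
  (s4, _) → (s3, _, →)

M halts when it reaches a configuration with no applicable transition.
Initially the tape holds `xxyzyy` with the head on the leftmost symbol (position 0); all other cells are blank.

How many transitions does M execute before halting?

14

state=s0 head=0 tape=_[x]xyzyy   (s0,x)→(s1,z,←)
state=s1 head=-1 tape=[_]zxyzyy   (s1,_)→(s4,y,→)
state=s4 head=0 tape=y[z]xyzyy   (s4,z)→(s2,z,→)
state=s2 head=1 tape=yz[x]yzyy   (s2,x)→(s2,_,→)
state=s2 head=2 tape=yz_[y]zyy   (s2,y)→(s3,x,→)
state=s3 head=3 tape=yz_x[z]yy   (s3,z)→(s3,_,←)
state=s3 head=2 tape=yz_[x]_yy   (s3,x)→(s1,z,←)
state=s1 head=1 tape=yz[_]z_yy   (s1,_)→(s4,y,→)
state=s4 head=2 tape=yzy[z]_yy   (s4,z)→(s2,z,→)
state=s2 head=3 tape=yzyz[_]yy   (s2,_)→(s1,_,←)
state=s1 head=2 tape=yzy[z]_yy   (s1,z)→(s1,y,→)
state=s1 head=3 tape=yzyy[_]yy   (s1,_)→(s4,y,→)
state=s4 head=4 tape=yzyyy[y]y   (s4,y)→(s1,x,←)
state=s1 head=3 tape=yzyy[y]xy   (s1,y)→(s3,z,←)
state=s3 head=2 tape=yzy[y]zxy
M halts after 14 transitions.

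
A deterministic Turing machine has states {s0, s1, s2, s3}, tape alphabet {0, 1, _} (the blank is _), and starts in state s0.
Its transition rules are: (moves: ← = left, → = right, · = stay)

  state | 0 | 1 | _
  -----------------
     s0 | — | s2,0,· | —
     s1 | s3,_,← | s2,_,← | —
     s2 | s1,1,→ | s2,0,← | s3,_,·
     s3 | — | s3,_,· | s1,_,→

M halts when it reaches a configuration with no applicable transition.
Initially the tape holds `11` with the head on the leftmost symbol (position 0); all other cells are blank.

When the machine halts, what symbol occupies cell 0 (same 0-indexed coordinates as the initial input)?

state=s0 head=0 tape=_[1]1   (s0,1)→(s2,0,·)
state=s2 head=0 tape=_[0]1   (s2,0)→(s1,1,→)
state=s1 head=1 tape=_1[1]   (s1,1)→(s2,_,←)
state=s2 head=0 tape=_[1]_   (s2,1)→(s2,0,←)
state=s2 head=-1 tape=[_]0_   (s2,_)→(s3,_,·)
state=s3 head=-1 tape=[_]0_   (s3,_)→(s1,_,→)
state=s1 head=0 tape=_[0]_   (s1,0)→(s3,_,←)
state=s3 head=-1 tape=[_]__   (s3,_)→(s1,_,→)
state=s1 head=0 tape=_[_]_
Cell 0 holds _ when M halts.

_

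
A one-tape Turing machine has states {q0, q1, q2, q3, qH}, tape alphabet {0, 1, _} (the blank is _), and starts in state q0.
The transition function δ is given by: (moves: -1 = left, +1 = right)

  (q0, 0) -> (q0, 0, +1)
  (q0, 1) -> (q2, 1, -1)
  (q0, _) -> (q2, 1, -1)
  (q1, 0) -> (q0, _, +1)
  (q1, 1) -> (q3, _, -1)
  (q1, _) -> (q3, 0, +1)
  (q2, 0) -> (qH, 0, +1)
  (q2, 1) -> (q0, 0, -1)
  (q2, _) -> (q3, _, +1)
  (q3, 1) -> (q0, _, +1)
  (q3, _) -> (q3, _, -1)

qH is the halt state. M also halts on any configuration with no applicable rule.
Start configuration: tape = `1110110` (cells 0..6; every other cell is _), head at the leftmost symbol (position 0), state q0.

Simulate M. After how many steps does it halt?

state=q0 head=0 tape=_[1]110110   (q0,1)→(q2,1,-1)
state=q2 head=-1 tape=[_]1110110   (q2,_)→(q3,_,+1)
state=q3 head=0 tape=_[1]110110   (q3,1)→(q0,_,+1)
state=q0 head=1 tape=__[1]10110   (q0,1)→(q2,1,-1)
state=q2 head=0 tape=_[_]110110   (q2,_)→(q3,_,+1)
state=q3 head=1 tape=__[1]10110   (q3,1)→(q0,_,+1)
state=q0 head=2 tape=___[1]0110   (q0,1)→(q2,1,-1)
state=q2 head=1 tape=__[_]10110   (q2,_)→(q3,_,+1)
state=q3 head=2 tape=___[1]0110   (q3,1)→(q0,_,+1)
state=q0 head=3 tape=____[0]110   (q0,0)→(q0,0,+1)
state=q0 head=4 tape=____0[1]10   (q0,1)→(q2,1,-1)
state=q2 head=3 tape=____[0]110   (q2,0)→(qH,0,+1)
state=qH head=4 tape=____0[1]10
M halts after 12 transitions.

12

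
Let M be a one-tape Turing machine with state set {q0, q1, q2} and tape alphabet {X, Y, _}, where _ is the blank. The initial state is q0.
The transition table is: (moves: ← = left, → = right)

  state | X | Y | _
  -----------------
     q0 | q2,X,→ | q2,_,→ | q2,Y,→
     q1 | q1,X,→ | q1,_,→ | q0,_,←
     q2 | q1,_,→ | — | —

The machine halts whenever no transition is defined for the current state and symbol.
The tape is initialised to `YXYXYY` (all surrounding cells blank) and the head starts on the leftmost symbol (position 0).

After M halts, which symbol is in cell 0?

_

state=q0 head=0 tape=[Y]XYXYY_   (q0,Y)→(q2,_,→)
state=q2 head=1 tape=_[X]YXYY_   (q2,X)→(q1,_,→)
state=q1 head=2 tape=__[Y]XYY_   (q1,Y)→(q1,_,→)
state=q1 head=3 tape=___[X]YY_   (q1,X)→(q1,X,→)
state=q1 head=4 tape=___X[Y]Y_   (q1,Y)→(q1,_,→)
state=q1 head=5 tape=___X_[Y]_   (q1,Y)→(q1,_,→)
state=q1 head=6 tape=___X__[_]   (q1,_)→(q0,_,←)
state=q0 head=5 tape=___X_[_]_   (q0,_)→(q2,Y,→)
state=q2 head=6 tape=___X_Y[_]
Cell 0 holds _ when M halts.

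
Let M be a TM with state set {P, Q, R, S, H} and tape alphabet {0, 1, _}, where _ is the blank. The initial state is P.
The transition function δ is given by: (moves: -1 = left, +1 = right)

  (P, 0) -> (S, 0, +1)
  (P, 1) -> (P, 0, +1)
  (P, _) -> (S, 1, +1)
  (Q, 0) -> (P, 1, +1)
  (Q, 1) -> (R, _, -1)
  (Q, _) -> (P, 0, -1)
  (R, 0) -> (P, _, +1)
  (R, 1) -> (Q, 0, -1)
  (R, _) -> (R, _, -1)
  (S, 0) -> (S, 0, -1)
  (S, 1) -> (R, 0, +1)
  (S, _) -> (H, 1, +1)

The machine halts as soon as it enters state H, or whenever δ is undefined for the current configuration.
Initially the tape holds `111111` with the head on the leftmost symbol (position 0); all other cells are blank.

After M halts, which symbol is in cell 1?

0

state=P head=0 tape=[1]11111___   (P,1)→(P,0,+1)
state=P head=1 tape=0[1]1111___   (P,1)→(P,0,+1)
state=P head=2 tape=00[1]111___   (P,1)→(P,0,+1)
state=P head=3 tape=000[1]11___   (P,1)→(P,0,+1)
state=P head=4 tape=0000[1]1___   (P,1)→(P,0,+1)
state=P head=5 tape=00000[1]___   (P,1)→(P,0,+1)
state=P head=6 tape=000000[_]__   (P,_)→(S,1,+1)
state=S head=7 tape=0000001[_]_   (S,_)→(H,1,+1)
state=H head=8 tape=00000011[_]
Cell 1 holds 0 when M halts.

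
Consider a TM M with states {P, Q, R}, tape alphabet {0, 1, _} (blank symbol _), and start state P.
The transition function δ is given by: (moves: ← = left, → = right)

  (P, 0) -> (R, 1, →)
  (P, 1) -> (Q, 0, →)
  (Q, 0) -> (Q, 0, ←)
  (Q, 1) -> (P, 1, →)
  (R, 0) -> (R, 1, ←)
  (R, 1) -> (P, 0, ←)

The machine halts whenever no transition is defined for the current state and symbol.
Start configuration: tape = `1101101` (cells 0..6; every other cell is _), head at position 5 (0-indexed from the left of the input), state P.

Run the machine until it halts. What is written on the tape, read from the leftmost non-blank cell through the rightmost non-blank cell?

state=P head=5 tape=_11011[0]1   (P,0)→(R,1,→)
state=R head=6 tape=_110111[1]   (R,1)→(P,0,←)
state=P head=5 tape=_11011[1]0   (P,1)→(Q,0,→)
state=Q head=6 tape=_110110[0]   (Q,0)→(Q,0,←)
state=Q head=5 tape=_11011[0]0   (Q,0)→(Q,0,←)
state=Q head=4 tape=_1101[1]00   (Q,1)→(P,1,→)
state=P head=5 tape=_11011[0]0   (P,0)→(R,1,→)
state=R head=6 tape=_110111[0]   (R,0)→(R,1,←)
state=R head=5 tape=_11011[1]1   (R,1)→(P,0,←)
state=P head=4 tape=_1101[1]01   (P,1)→(Q,0,→)
state=Q head=5 tape=_11010[0]1   (Q,0)→(Q,0,←)
state=Q head=4 tape=_1101[0]01   (Q,0)→(Q,0,←)
state=Q head=3 tape=_110[1]001   (Q,1)→(P,1,→)
state=P head=4 tape=_1101[0]01   (P,0)→(R,1,→)
state=R head=5 tape=_11011[0]1   (R,0)→(R,1,←)
state=R head=4 tape=_1101[1]11   (R,1)→(P,0,←)
state=P head=3 tape=_110[1]011   (P,1)→(Q,0,→)
state=Q head=4 tape=_1100[0]11   (Q,0)→(Q,0,←)
state=Q head=3 tape=_110[0]011   (Q,0)→(Q,0,←)
state=Q head=2 tape=_11[0]0011   (Q,0)→(Q,0,←)
state=Q head=1 tape=_1[1]00011   (Q,1)→(P,1,→)
state=P head=2 tape=_11[0]0011   (P,0)→(R,1,→)
state=R head=3 tape=_111[0]011   (R,0)→(R,1,←)
state=R head=2 tape=_11[1]1011   (R,1)→(P,0,←)
state=P head=1 tape=_1[1]01011   (P,1)→(Q,0,→)
state=Q head=2 tape=_10[0]1011   (Q,0)→(Q,0,←)
state=Q head=1 tape=_1[0]01011   (Q,0)→(Q,0,←)
state=Q head=0 tape=_[1]001011   (Q,1)→(P,1,→)
state=P head=1 tape=_1[0]01011   (P,0)→(R,1,→)
state=R head=2 tape=_11[0]1011   (R,0)→(R,1,←)
state=R head=1 tape=_1[1]11011   (R,1)→(P,0,←)
state=P head=0 tape=_[1]011011   (P,1)→(Q,0,→)
state=Q head=1 tape=_0[0]11011   (Q,0)→(Q,0,←)
state=Q head=0 tape=_[0]011011   (Q,0)→(Q,0,←)
state=Q head=-1 tape=[_]0011011
The non-blank tape span at halt is 0011011.

0011011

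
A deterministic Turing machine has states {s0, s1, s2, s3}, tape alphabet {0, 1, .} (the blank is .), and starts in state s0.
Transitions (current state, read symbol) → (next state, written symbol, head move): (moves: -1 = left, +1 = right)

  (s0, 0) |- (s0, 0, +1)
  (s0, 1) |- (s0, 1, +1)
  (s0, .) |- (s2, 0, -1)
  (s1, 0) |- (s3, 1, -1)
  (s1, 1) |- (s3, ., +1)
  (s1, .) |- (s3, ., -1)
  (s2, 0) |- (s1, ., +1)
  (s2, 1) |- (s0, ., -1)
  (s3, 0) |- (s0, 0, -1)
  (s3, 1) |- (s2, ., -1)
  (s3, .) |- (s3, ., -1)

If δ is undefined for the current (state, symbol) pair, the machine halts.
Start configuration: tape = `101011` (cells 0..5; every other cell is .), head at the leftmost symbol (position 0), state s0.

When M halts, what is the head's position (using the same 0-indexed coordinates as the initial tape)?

-1

state=s0 head=0 tape=.[1]01011.   (s0,1)→(s0,1,+1)
state=s0 head=1 tape=.1[0]1011.   (s0,0)→(s0,0,+1)
state=s0 head=2 tape=.10[1]011.   (s0,1)→(s0,1,+1)
state=s0 head=3 tape=.101[0]11.   (s0,0)→(s0,0,+1)
state=s0 head=4 tape=.1010[1]1.   (s0,1)→(s0,1,+1)
state=s0 head=5 tape=.10101[1].   (s0,1)→(s0,1,+1)
state=s0 head=6 tape=.101011[.]   (s0,.)→(s2,0,-1)
state=s2 head=5 tape=.10101[1]0   (s2,1)→(s0,.,-1)
state=s0 head=4 tape=.1010[1].0   (s0,1)→(s0,1,+1)
state=s0 head=5 tape=.10101[.]0   (s0,.)→(s2,0,-1)
state=s2 head=4 tape=.1010[1]00   (s2,1)→(s0,.,-1)
state=s0 head=3 tape=.101[0].00   (s0,0)→(s0,0,+1)
state=s0 head=4 tape=.1010[.]00   (s0,.)→(s2,0,-1)
state=s2 head=3 tape=.101[0]000   (s2,0)→(s1,.,+1)
state=s1 head=4 tape=.101.[0]00   (s1,0)→(s3,1,-1)
state=s3 head=3 tape=.101[.]100   (s3,.)→(s3,.,-1)
state=s3 head=2 tape=.10[1].100   (s3,1)→(s2,.,-1)
state=s2 head=1 tape=.1[0]..100   (s2,0)→(s1,.,+1)
state=s1 head=2 tape=.1.[.].100   (s1,.)→(s3,.,-1)
state=s3 head=1 tape=.1[.]..100   (s3,.)→(s3,.,-1)
state=s3 head=0 tape=.[1]...100   (s3,1)→(s2,.,-1)
state=s2 head=-1 tape=[.]....100
At halt the head is at cell -1.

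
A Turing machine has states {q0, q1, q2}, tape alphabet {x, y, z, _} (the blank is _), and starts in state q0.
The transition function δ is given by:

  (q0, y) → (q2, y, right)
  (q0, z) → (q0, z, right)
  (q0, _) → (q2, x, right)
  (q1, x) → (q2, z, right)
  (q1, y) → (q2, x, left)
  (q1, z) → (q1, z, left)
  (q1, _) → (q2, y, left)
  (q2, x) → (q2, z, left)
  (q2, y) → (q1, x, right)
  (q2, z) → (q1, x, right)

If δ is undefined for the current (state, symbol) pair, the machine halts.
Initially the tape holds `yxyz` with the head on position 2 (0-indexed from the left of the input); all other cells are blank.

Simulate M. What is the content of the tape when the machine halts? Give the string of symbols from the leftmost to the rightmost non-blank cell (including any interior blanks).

q0 | yx[y]z__   read y → write y, move right, go to q2
q2 | yxy[z]__   read z → write x, move right, go to q1
q1 | yxyx[_]_   read _ → write y, move left, go to q2
q2 | yxy[x]y_   read x → write z, move left, go to q2
q2 | yx[y]zy_   read y → write x, move right, go to q1
q1 | yxx[z]y_   read z → write z, move left, go to q1
q1 | yx[x]zy_   read x → write z, move right, go to q2
q2 | yxz[z]y_   read z → write x, move right, go to q1
q1 | yxzx[y]_   read y → write x, move left, go to q2
q2 | yxz[x]x_   read x → write z, move left, go to q2
q2 | yx[z]zx_   read z → write x, move right, go to q1
q1 | yxx[z]x_   read z → write z, move left, go to q1
q1 | yx[x]zx_   read x → write z, move right, go to q2
q2 | yxz[z]x_   read z → write x, move right, go to q1
q1 | yxzx[x]_   read x → write z, move right, go to q2
q2 | yxzxz[_]
The non-blank tape span at halt is yxzxz.

yxzxz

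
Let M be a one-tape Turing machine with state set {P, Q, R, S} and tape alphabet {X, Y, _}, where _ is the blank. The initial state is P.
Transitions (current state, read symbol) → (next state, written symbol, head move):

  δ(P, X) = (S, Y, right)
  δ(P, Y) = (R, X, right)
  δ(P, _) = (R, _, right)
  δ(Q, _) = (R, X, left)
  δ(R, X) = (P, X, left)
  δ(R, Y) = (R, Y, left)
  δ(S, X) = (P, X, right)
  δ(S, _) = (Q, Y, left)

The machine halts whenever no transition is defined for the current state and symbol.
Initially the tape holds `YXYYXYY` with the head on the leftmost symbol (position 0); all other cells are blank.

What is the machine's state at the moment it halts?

P | [Y]XYYXYY_   read Y → write X, move right, go to R
R | X[X]YYXYY_   read X → write X, move left, go to P
P | [X]XYYXYY_   read X → write Y, move right, go to S
S | Y[X]YYXYY_   read X → write X, move right, go to P
P | YX[Y]YXYY_   read Y → write X, move right, go to R
R | YXX[Y]XYY_   read Y → write Y, move left, go to R
R | YX[X]YXYY_   read X → write X, move left, go to P
P | Y[X]XYXYY_   read X → write Y, move right, go to S
S | YY[X]YXYY_   read X → write X, move right, go to P
P | YYX[Y]XYY_   read Y → write X, move right, go to R
R | YYXX[X]YY_   read X → write X, move left, go to P
P | YYX[X]XYY_   read X → write Y, move right, go to S
S | YYXY[X]YY_   read X → write X, move right, go to P
P | YYXYX[Y]Y_   read Y → write X, move right, go to R
R | YYXYXX[Y]_   read Y → write Y, move left, go to R
R | YYXYX[X]Y_   read X → write X, move left, go to P
P | YYXY[X]XY_   read X → write Y, move right, go to S
S | YYXYY[X]Y_   read X → write X, move right, go to P
P | YYXYYX[Y]_   read Y → write X, move right, go to R
R | YYXYYXX[_]
No transition is defined for (R, _); M halts in state R.

R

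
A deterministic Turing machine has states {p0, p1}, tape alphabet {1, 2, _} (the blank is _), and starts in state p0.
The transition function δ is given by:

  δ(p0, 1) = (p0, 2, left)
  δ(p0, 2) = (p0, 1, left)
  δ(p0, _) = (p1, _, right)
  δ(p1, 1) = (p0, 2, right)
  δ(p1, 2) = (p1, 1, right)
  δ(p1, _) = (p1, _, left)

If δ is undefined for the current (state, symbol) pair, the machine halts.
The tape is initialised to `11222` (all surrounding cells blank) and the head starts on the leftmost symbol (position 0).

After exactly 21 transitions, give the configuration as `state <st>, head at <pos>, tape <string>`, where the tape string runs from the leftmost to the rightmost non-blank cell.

state p1, head at 1, tape 11122

p0 | _[1]1222   read 1 → write 2, move left, go to p0
p0 | [_]21222   read _ → write _, move right, go to p1
p1 | _[2]1222   read 2 → write 1, move right, go to p1
p1 | _1[1]222   read 1 → write 2, move right, go to p0
p0 | _12[2]22   read 2 → write 1, move left, go to p0
p0 | _1[2]122   read 2 → write 1, move left, go to p0
p0 | _[1]1122   read 1 → write 2, move left, go to p0
p0 | [_]21122   read _ → write _, move right, go to p1
p1 | _[2]1122   read 2 → write 1, move right, go to p1
p1 | _1[1]122   read 1 → write 2, move right, go to p0
p0 | _12[1]22   read 1 → write 2, move left, go to p0
p0 | _1[2]222   read 2 → write 1, move left, go to p0
p0 | _[1]1222   read 1 → write 2, move left, go to p0
p0 | [_]21222   read _ → write _, move right, go to p1
p1 | _[2]1222   read 2 → write 1, move right, go to p1
p1 | _1[1]222   read 1 → write 2, move right, go to p0
p0 | _12[2]22   read 2 → write 1, move left, go to p0
p0 | _1[2]122   read 2 → write 1, move left, go to p0
p0 | _[1]1122   read 1 → write 2, move left, go to p0
p0 | [_]21122   read _ → write _, move right, go to p1
p1 | _[2]1122   read 2 → write 1, move right, go to p1
p1 | _1[1]122
After 21 steps: state p1, head at 1, tape 11122.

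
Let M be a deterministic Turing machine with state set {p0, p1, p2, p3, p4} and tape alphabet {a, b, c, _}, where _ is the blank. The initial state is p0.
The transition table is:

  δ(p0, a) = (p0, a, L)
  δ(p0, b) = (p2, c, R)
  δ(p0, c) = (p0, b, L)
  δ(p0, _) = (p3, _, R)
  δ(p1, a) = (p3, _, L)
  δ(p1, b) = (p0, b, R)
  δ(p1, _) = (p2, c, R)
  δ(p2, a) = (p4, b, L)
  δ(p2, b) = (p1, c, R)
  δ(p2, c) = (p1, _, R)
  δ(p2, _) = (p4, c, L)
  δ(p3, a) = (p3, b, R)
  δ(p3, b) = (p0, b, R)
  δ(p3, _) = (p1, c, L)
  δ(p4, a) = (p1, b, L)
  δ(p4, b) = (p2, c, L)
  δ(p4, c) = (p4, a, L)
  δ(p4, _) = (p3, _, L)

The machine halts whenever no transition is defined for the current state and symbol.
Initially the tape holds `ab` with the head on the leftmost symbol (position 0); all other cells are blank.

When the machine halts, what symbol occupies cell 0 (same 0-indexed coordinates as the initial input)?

state=p0 head=0 tape=_[a]b____   (p0,a)→(p0,a,L)
state=p0 head=-1 tape=[_]ab____   (p0,_)→(p3,_,R)
state=p3 head=0 tape=_[a]b____   (p3,a)→(p3,b,R)
state=p3 head=1 tape=_b[b]____   (p3,b)→(p0,b,R)
state=p0 head=2 tape=_bb[_]___   (p0,_)→(p3,_,R)
state=p3 head=3 tape=_bb_[_]__   (p3,_)→(p1,c,L)
state=p1 head=2 tape=_bb[_]c__   (p1,_)→(p2,c,R)
state=p2 head=3 tape=_bbc[c]__   (p2,c)→(p1,_,R)
state=p1 head=4 tape=_bbc_[_]_   (p1,_)→(p2,c,R)
state=p2 head=5 tape=_bbc_c[_]   (p2,_)→(p4,c,L)
state=p4 head=4 tape=_bbc_[c]c   (p4,c)→(p4,a,L)
state=p4 head=3 tape=_bbc[_]ac   (p4,_)→(p3,_,L)
state=p3 head=2 tape=_bb[c]_ac
Cell 0 holds b when M halts.

b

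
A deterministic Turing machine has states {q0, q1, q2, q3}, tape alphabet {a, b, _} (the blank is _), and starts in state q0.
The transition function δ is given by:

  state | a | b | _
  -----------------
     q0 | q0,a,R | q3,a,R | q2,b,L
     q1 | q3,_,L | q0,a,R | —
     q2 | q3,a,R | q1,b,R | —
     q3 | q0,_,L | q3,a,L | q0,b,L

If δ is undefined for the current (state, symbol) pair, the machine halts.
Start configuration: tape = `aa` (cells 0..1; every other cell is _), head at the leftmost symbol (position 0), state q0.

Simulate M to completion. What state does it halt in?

q2

q0 | __[a]a_   read a → write a, move R, go to q0
q0 | __a[a]_   read a → write a, move R, go to q0
q0 | __aa[_]   read _ → write b, move L, go to q2
q2 | __a[a]b   read a → write a, move R, go to q3
q3 | __aa[b]   read b → write a, move L, go to q3
q3 | __a[a]a   read a → write _, move L, go to q0
q0 | __[a]_a   read a → write a, move R, go to q0
q0 | __a[_]a   read _ → write b, move L, go to q2
q2 | __[a]ba   read a → write a, move R, go to q3
q3 | __a[b]a   read b → write a, move L, go to q3
q3 | __[a]aa   read a → write _, move L, go to q0
q0 | _[_]_aa   read _ → write b, move L, go to q2
q2 | [_]b_aa
No transition is defined for (q2, _); M halts in state q2.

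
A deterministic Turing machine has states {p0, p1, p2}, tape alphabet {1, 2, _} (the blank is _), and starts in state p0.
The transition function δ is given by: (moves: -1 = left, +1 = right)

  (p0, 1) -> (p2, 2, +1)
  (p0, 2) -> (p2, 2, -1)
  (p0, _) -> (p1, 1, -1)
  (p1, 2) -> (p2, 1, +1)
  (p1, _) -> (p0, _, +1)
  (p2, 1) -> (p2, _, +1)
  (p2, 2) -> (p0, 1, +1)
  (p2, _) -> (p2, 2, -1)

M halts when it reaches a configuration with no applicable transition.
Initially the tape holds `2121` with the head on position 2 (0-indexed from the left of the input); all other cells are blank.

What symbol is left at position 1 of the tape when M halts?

_

p0 | 21[2]1__   read 2 → write 2, move -1, go to p2
p2 | 2[1]21__   read 1 → write _, move +1, go to p2
p2 | 2_[2]1__   read 2 → write 1, move +1, go to p0
p0 | 2_1[1]__   read 1 → write 2, move +1, go to p2
p2 | 2_12[_]_   read _ → write 2, move -1, go to p2
p2 | 2_1[2]2_   read 2 → write 1, move +1, go to p0
p0 | 2_11[2]_   read 2 → write 2, move -1, go to p2
p2 | 2_1[1]2_   read 1 → write _, move +1, go to p2
p2 | 2_1_[2]_   read 2 → write 1, move +1, go to p0
p0 | 2_1_1[_]   read _ → write 1, move -1, go to p1
p1 | 2_1_[1]1
Cell 1 holds _ when M halts.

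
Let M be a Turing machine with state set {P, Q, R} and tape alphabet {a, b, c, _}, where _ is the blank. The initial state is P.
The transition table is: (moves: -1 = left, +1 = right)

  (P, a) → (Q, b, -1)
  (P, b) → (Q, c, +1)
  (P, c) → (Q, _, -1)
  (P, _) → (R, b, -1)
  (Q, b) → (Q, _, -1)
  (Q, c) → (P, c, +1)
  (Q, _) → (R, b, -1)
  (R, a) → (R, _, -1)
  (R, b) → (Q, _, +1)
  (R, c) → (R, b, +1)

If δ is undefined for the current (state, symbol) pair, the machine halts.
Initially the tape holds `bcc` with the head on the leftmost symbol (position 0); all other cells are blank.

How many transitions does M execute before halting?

8

state=P head=0 tape=[b]cc_   (P,b)→(Q,c,+1)
state=Q head=1 tape=c[c]c_   (Q,c)→(P,c,+1)
state=P head=2 tape=cc[c]_   (P,c)→(Q,_,-1)
state=Q head=1 tape=c[c]__   (Q,c)→(P,c,+1)
state=P head=2 tape=cc[_]_   (P,_)→(R,b,-1)
state=R head=1 tape=c[c]b_   (R,c)→(R,b,+1)
state=R head=2 tape=cb[b]_   (R,b)→(Q,_,+1)
state=Q head=3 tape=cb_[_]   (Q,_)→(R,b,-1)
state=R head=2 tape=cb[_]b
M halts after 8 transitions.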